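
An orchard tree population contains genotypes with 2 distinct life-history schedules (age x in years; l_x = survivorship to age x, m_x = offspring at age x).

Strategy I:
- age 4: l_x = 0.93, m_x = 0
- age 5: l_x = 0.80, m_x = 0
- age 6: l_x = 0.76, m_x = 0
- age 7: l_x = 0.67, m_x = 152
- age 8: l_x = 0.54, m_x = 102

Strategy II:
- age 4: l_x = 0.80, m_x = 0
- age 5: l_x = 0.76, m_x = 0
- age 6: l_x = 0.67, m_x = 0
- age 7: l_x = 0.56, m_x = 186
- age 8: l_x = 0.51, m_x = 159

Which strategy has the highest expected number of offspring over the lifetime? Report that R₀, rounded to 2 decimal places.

185.25

Strategy I: R₀ = 0.93×0 + 0.80×0 + 0.76×0 + 0.67×152 + 0.54×102 = 156.9200
Strategy II: R₀ = 0.80×0 + 0.76×0 + 0.67×0 + 0.56×186 + 0.51×159 = 185.2500
Highest R₀: strategy II with 185.2500.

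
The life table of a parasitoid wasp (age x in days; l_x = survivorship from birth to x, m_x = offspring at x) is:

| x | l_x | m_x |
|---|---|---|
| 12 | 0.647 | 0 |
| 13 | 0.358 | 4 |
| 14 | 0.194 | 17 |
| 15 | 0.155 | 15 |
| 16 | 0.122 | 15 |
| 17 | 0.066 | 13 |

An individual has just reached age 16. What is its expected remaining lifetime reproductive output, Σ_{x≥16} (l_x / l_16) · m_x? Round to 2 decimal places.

22.03

l_16 = 0.122. Conditional survival from age 16 to x is l_x / l_16.
  x=16: (0.122/0.122) × 15 = 15.0000
  x=17: (0.066/0.122) × 13 = 7.0328
Sum = 15.0000 + 7.0328 = 22.0328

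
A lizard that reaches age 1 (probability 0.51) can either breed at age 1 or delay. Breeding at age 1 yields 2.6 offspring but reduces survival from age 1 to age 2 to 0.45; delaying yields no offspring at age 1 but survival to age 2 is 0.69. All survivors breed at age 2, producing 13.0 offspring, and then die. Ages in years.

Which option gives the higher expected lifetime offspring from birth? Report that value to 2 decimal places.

4.57

breed at age 1: R₀ = 0.51 × (2.6 + 0.45 × 13.0) = 0.51 × 8.4500 = 4.3095
delay to age 2: R₀ = 0.51 × (0.69 × 13.0) = 0.51 × 8.9700 = 4.5747
Higher: delay to age 2 (4.5747).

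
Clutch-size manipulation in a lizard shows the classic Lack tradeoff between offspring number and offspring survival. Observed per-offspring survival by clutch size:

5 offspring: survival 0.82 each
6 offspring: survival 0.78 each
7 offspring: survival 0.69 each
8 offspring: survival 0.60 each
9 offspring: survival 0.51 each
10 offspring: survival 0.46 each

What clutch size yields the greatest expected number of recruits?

Expected recruits = c × s(c):
  c=5: 5 × 0.82 = 4.100
  c=6: 6 × 0.78 = 4.680
  c=7: 7 × 0.69 = 4.830
  c=8: 8 × 0.60 = 4.800
  c=9: 9 × 0.51 = 4.590
  c=10: 10 × 0.46 = 4.600
Maximum at c = 7 (4.830 recruits).

7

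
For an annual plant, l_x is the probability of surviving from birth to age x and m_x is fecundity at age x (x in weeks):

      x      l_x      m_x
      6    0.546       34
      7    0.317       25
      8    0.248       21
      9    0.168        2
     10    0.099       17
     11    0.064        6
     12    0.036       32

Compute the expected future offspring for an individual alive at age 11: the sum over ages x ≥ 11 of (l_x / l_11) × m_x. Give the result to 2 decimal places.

24.00

l_11 = 0.064. Conditional survival from age 11 to x is l_x / l_11.
  x=11: (0.064/0.064) × 6 = 6.0000
  x=12: (0.036/0.064) × 32 = 18.0000
Sum = 6.0000 + 18.0000 = 24.0000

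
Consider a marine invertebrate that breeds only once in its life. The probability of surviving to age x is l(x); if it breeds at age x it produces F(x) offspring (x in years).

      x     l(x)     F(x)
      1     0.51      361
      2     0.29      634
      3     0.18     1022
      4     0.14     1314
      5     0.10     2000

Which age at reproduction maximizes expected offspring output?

5

Expected offspring if breeding at age x = l(x) × F(x):
  age 1: 0.51 × 361 = 184.110
  age 2: 0.29 × 634 = 183.860
  age 3: 0.18 × 1022 = 183.960
  age 4: 0.14 × 1314 = 183.960
  age 5: 0.10 × 2000 = 200.000
Maximum at age 5 (200.000).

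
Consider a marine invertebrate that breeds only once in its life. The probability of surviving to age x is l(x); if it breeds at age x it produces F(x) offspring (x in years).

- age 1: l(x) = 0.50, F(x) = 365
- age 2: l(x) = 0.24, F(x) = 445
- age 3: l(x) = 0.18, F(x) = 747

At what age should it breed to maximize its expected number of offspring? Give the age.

Expected offspring if breeding at age x = l(x) × F(x):
  age 1: 0.50 × 365 = 182.500
  age 2: 0.24 × 445 = 106.800
  age 3: 0.18 × 747 = 134.460
Maximum at age 1 (182.500).

1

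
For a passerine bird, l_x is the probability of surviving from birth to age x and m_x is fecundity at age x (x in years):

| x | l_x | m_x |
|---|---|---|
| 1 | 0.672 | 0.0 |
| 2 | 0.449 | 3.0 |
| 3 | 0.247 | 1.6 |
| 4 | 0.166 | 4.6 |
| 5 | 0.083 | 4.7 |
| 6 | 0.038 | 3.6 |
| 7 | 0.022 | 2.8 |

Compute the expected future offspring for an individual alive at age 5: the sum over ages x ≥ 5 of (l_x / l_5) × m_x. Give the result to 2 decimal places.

l_5 = 0.083. Conditional survival from age 5 to x is l_x / l_5.
  x=5: (0.083/0.083) × 4.7 = 4.7000
  x=6: (0.038/0.083) × 3.6 = 1.6482
  x=7: (0.022/0.083) × 2.8 = 0.7422
Sum = 4.7000 + 1.6482 + 0.7422 = 7.0904

7.09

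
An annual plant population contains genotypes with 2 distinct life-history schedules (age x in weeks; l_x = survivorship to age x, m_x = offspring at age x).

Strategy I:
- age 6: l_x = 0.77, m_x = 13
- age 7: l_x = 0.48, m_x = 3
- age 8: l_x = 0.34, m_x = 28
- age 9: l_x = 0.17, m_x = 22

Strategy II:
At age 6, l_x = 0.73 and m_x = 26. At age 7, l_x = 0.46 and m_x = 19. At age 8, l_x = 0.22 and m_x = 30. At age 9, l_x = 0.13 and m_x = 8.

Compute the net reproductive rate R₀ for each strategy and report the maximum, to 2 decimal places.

Strategy I: R₀ = 0.77×13 + 0.48×3 + 0.34×28 + 0.17×22 = 24.7100
Strategy II: R₀ = 0.73×26 + 0.46×19 + 0.22×30 + 0.13×8 = 35.3600
Highest R₀: strategy II with 35.3600.

35.36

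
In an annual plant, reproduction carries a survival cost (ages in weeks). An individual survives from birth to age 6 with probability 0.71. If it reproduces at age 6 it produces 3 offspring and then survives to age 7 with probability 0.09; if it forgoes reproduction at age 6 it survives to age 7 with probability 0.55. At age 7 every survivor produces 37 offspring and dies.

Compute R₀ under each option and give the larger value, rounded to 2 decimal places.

14.45

breed at age 6: R₀ = 0.71 × (3 + 0.09 × 37) = 0.71 × 6.3300 = 4.4943
delay to age 7: R₀ = 0.71 × (0.55 × 37) = 0.71 × 20.3500 = 14.4485
Higher: delay to age 7 (14.4485).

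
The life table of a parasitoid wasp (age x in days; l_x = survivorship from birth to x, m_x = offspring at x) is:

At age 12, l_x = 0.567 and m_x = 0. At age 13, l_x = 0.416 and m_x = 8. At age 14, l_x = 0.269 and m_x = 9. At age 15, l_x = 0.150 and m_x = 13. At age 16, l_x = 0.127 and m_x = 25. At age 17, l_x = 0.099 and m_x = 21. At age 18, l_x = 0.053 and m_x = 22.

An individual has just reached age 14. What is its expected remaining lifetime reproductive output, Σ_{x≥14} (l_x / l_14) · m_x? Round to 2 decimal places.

40.12

l_14 = 0.269. Conditional survival from age 14 to x is l_x / l_14.
  x=14: (0.269/0.269) × 9 = 9.0000
  x=15: (0.150/0.269) × 13 = 7.2491
  x=16: (0.127/0.269) × 25 = 11.8030
  x=17: (0.099/0.269) × 21 = 7.7286
  x=18: (0.053/0.269) × 22 = 4.3346
Sum = 9.0000 + 7.2491 + 11.8030 + 7.7286 + 4.3346 = 40.1152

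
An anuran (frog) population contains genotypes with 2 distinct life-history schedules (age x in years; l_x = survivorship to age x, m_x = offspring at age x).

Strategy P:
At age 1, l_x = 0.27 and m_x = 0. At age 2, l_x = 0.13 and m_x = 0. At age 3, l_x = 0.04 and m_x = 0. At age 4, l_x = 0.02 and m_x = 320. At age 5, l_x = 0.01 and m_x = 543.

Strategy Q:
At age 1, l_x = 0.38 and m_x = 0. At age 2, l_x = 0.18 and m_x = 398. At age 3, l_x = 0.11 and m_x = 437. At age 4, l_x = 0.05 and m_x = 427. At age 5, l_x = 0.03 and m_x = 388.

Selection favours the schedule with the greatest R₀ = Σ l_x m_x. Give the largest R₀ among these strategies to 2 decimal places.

152.70

Strategy P: R₀ = 0.27×0 + 0.13×0 + 0.04×0 + 0.02×320 + 0.01×543 = 11.8300
Strategy Q: R₀ = 0.38×0 + 0.18×398 + 0.11×437 + 0.05×427 + 0.03×388 = 152.7000
Highest R₀: strategy Q with 152.7000.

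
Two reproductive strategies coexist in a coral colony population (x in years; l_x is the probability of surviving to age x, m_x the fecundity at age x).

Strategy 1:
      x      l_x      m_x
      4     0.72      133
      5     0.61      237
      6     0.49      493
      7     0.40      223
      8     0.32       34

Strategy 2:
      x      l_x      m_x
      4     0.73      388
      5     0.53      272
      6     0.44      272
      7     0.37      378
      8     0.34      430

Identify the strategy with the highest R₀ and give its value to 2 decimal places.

Strategy 1: R₀ = 0.72×133 + 0.61×237 + 0.49×493 + 0.40×223 + 0.32×34 = 581.9800
Strategy 2: R₀ = 0.73×388 + 0.53×272 + 0.44×272 + 0.37×378 + 0.34×430 = 833.1400
Highest R₀: strategy 2 with 833.1400.

833.14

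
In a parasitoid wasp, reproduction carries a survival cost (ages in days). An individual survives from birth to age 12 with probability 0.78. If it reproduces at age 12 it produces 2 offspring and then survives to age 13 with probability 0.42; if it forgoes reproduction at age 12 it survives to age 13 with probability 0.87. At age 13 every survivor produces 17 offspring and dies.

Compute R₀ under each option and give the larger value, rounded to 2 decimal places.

11.54

breed at age 12: R₀ = 0.78 × (2 + 0.42 × 17) = 0.78 × 9.1400 = 7.1292
delay to age 13: R₀ = 0.78 × (0.87 × 17) = 0.78 × 14.7900 = 11.5362
Higher: delay to age 13 (11.5362).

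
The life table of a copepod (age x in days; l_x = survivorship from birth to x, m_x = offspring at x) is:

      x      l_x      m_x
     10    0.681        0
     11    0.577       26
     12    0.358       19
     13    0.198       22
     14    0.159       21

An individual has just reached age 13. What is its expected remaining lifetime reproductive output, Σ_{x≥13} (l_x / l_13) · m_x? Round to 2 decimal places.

38.86

l_13 = 0.198. Conditional survival from age 13 to x is l_x / l_13.
  x=13: (0.198/0.198) × 22 = 22.0000
  x=14: (0.159/0.198) × 21 = 16.8636
Sum = 22.0000 + 16.8636 = 38.8636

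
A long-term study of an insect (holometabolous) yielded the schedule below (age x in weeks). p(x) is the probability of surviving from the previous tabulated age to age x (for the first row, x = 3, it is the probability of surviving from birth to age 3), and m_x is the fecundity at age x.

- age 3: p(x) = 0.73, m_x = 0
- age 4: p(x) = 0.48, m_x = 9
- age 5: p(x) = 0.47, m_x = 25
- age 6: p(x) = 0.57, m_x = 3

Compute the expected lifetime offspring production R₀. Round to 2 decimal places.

7.55

Survivorship from birth: l_x = p_3·p_4·…·p_x.
  l_3 = 0.73000
  l_4 = 0.35040
  l_5 = 0.16469
  l_6 = 0.09387
R₀ = Σ l_x m_x:
  age 3: 0.73000 × 0 = 0.0000
  age 4: 0.35040 × 9 = 3.1536
  age 5: 0.16469 × 25 = 4.1173
  age 6: 0.09387 × 3 = 0.2816
R₀ = 0.0000 + 3.1536 + 4.1173 + 0.2816 = 7.5525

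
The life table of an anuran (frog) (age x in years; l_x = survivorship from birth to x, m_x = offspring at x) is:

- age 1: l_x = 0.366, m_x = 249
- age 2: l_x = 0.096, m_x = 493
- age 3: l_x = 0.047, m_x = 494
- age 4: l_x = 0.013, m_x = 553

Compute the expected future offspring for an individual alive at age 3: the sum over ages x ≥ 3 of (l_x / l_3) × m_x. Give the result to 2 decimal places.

646.96

l_3 = 0.047. Conditional survival from age 3 to x is l_x / l_3.
  x=3: (0.047/0.047) × 494 = 494.0000
  x=4: (0.013/0.047) × 553 = 152.9574
Sum = 494.0000 + 152.9574 = 646.9574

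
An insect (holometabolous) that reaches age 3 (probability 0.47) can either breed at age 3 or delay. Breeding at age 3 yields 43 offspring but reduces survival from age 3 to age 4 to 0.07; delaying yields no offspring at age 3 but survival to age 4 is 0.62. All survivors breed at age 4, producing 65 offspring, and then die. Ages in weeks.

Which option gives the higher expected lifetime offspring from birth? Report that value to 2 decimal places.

breed at age 3: R₀ = 0.47 × (43 + 0.07 × 65) = 0.47 × 47.5500 = 22.3485
delay to age 4: R₀ = 0.47 × (0.62 × 65) = 0.47 × 40.3000 = 18.9410
Higher: breed at age 3 (22.3485).

22.35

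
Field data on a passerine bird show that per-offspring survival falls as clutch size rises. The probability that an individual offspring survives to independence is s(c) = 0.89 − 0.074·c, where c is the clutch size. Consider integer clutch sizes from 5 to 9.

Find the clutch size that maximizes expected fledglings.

6

Expected fledglings = c × s(c):
  c=5: 5 × 0.520 = 2.600
  c=6: 6 × 0.446 = 2.676
  c=7: 7 × 0.372 = 2.604
  c=8: 8 × 0.298 = 2.384
  c=9: 9 × 0.224 = 2.016
Maximum at c = 6 (2.676 fledglings).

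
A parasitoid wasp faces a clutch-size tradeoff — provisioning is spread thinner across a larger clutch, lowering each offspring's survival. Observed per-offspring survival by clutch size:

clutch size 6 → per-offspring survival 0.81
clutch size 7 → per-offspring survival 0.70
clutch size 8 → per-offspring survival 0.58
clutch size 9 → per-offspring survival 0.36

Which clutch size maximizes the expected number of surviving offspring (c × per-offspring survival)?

7

Expected surviving offspring = c × s(c):
  c=6: 6 × 0.81 = 4.860
  c=7: 7 × 0.70 = 4.900
  c=8: 8 × 0.58 = 4.640
  c=9: 9 × 0.36 = 3.240
Maximum at c = 7 (4.900 surviving offspring).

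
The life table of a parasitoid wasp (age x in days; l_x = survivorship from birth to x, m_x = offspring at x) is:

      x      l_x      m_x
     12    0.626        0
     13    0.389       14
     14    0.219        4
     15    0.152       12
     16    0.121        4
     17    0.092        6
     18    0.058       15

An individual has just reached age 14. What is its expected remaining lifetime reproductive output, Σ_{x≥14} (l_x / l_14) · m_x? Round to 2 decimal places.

l_14 = 0.219. Conditional survival from age 14 to x is l_x / l_14.
  x=14: (0.219/0.219) × 4 = 4.0000
  x=15: (0.152/0.219) × 12 = 8.3288
  x=16: (0.121/0.219) × 4 = 2.2100
  x=17: (0.092/0.219) × 6 = 2.5205
  x=18: (0.058/0.219) × 15 = 3.9726
Sum = 4.0000 + 8.3288 + 2.2100 + 2.5205 + 3.9726 = 21.0320

21.03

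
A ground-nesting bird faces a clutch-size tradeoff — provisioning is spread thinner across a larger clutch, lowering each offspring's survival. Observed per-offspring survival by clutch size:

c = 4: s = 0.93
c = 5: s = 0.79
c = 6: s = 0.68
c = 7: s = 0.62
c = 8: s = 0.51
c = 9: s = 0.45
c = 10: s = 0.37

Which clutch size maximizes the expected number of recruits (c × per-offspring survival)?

Expected recruits = c × s(c):
  c=4: 4 × 0.93 = 3.720
  c=5: 5 × 0.79 = 3.950
  c=6: 6 × 0.68 = 4.080
  c=7: 7 × 0.62 = 4.340
  c=8: 8 × 0.51 = 4.080
  c=9: 9 × 0.45 = 4.050
  c=10: 10 × 0.37 = 3.700
Maximum at c = 7 (4.340 recruits).

7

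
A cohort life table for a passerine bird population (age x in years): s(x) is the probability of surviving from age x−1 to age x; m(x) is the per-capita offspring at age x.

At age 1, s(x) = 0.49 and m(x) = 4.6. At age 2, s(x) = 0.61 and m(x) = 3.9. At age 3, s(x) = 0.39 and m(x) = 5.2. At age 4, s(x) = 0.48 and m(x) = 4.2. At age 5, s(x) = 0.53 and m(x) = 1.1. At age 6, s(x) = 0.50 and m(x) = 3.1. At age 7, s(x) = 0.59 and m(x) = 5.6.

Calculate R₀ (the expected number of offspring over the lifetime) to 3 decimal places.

Survivorship from birth: l_x = s_1·s_2·…·s_x.
  l_1 = 0.49000
  l_2 = 0.29890
  l_3 = 0.11657
  l_4 = 0.05595
  l_5 = 0.02966
  l_6 = 0.01483
  l_7 = 0.00875
R₀ = Σ l_x m(x):
  age 1: 0.49000 × 4.6 = 2.2540
  age 2: 0.29890 × 3.9 = 1.1657
  age 3: 0.11657 × 5.2 = 0.6062
  age 4: 0.05595 × 4.2 = 0.2350
  age 5: 0.02966 × 1.1 = 0.0326
  age 6: 0.01483 × 3.1 = 0.0460
  age 7: 0.00875 × 5.6 = 0.0490
R₀ = 2.2540 + 1.1657 + 0.6062 + 0.2350 + 0.0326 + 0.0460 + 0.0490 = 4.3885

4.388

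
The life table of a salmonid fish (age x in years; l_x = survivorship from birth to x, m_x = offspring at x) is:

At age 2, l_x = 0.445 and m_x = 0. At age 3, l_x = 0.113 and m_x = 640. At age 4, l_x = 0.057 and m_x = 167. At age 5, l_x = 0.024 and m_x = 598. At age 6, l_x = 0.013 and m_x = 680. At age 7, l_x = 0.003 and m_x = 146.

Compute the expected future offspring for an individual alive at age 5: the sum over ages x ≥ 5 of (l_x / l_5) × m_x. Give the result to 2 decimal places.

984.58

l_5 = 0.024. Conditional survival from age 5 to x is l_x / l_5.
  x=5: (0.024/0.024) × 598 = 598.0000
  x=6: (0.013/0.024) × 680 = 368.3333
  x=7: (0.003/0.024) × 146 = 18.2500
Sum = 598.0000 + 368.3333 + 18.2500 = 984.5833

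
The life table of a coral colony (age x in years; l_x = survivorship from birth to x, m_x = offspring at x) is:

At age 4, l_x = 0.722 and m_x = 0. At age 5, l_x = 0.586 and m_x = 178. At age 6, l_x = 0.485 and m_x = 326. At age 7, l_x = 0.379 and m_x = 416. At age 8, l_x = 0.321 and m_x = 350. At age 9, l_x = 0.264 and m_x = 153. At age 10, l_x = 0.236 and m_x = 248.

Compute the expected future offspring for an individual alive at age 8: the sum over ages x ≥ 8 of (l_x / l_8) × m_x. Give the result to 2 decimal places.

658.16

l_8 = 0.321. Conditional survival from age 8 to x is l_x / l_8.
  x=8: (0.321/0.321) × 350 = 350.0000
  x=9: (0.264/0.321) × 153 = 125.8318
  x=10: (0.236/0.321) × 248 = 182.3302
Sum = 350.0000 + 125.8318 + 182.3302 = 658.1620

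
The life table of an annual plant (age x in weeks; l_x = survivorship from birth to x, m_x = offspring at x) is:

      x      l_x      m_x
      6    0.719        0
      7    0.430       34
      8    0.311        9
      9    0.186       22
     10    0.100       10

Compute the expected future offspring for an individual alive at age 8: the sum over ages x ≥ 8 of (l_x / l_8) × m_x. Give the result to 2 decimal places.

l_8 = 0.311. Conditional survival from age 8 to x is l_x / l_8.
  x=8: (0.311/0.311) × 9 = 9.0000
  x=9: (0.186/0.311) × 22 = 13.1576
  x=10: (0.100/0.311) × 10 = 3.2154
Sum = 9.0000 + 13.1576 + 3.2154 = 25.3730

25.37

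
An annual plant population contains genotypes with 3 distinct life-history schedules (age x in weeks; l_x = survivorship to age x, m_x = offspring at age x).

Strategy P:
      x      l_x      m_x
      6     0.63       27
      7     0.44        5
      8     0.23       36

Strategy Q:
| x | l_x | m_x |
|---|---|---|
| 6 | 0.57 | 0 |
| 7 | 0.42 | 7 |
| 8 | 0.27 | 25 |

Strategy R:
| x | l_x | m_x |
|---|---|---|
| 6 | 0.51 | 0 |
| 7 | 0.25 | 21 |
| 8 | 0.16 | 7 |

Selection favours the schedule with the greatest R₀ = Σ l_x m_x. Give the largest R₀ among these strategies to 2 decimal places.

27.49

Strategy P: R₀ = 0.63×27 + 0.44×5 + 0.23×36 = 27.4900
Strategy Q: R₀ = 0.57×0 + 0.42×7 + 0.27×25 = 9.6900
Strategy R: R₀ = 0.51×0 + 0.25×21 + 0.16×7 = 6.3700
Highest R₀: strategy P with 27.4900.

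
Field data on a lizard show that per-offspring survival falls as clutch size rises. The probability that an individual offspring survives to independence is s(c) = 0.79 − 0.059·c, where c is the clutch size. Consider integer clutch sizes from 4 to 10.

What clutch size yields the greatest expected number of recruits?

7

Expected recruits = c × s(c):
  c=4: 4 × 0.554 = 2.216
  c=5: 5 × 0.495 = 2.475
  c=6: 6 × 0.436 = 2.616
  c=7: 7 × 0.377 = 2.639
  c=8: 8 × 0.318 = 2.544
  c=9: 9 × 0.259 = 2.331
  c=10: 10 × 0.200 = 2.000
Maximum at c = 7 (2.639 recruits).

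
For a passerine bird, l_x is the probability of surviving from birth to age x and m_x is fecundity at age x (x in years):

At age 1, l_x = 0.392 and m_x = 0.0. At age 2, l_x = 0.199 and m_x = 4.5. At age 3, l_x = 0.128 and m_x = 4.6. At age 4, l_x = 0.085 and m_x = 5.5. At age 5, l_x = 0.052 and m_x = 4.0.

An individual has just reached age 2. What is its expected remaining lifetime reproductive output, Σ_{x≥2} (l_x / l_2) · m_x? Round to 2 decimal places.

l_2 = 0.199. Conditional survival from age 2 to x is l_x / l_2.
  x=2: (0.199/0.199) × 4.5 = 4.5000
  x=3: (0.128/0.199) × 4.6 = 2.9588
  x=4: (0.085/0.199) × 5.5 = 2.3492
  x=5: (0.052/0.199) × 4.0 = 1.0452
Sum = 4.5000 + 2.9588 + 2.3492 + 1.0452 = 10.8533

10.85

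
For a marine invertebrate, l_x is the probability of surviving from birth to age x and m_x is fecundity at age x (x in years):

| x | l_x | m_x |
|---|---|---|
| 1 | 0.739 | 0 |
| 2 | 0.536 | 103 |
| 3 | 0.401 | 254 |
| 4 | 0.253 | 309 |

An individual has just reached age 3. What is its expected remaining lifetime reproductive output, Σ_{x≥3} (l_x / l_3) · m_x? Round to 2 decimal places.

448.96

l_3 = 0.401. Conditional survival from age 3 to x is l_x / l_3.
  x=3: (0.401/0.401) × 254 = 254.0000
  x=4: (0.253/0.401) × 309 = 194.9551
Sum = 254.0000 + 194.9551 = 448.9551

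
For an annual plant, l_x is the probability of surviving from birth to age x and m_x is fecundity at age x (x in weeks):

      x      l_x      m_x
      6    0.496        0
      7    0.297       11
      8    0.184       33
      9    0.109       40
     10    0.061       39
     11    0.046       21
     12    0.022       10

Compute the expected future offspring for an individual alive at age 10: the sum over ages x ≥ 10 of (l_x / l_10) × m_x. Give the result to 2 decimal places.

58.44

l_10 = 0.061. Conditional survival from age 10 to x is l_x / l_10.
  x=10: (0.061/0.061) × 39 = 39.0000
  x=11: (0.046/0.061) × 21 = 15.8361
  x=12: (0.022/0.061) × 10 = 3.6066
Sum = 39.0000 + 15.8361 + 3.6066 = 58.4426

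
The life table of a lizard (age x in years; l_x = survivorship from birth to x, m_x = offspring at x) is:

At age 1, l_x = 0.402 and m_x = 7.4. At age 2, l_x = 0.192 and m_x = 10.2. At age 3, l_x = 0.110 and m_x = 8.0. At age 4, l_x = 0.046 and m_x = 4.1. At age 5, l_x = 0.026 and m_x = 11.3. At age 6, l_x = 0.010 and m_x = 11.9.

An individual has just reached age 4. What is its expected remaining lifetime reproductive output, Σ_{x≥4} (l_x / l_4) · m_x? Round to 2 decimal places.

l_4 = 0.046. Conditional survival from age 4 to x is l_x / l_4.
  x=4: (0.046/0.046) × 4.1 = 4.1000
  x=5: (0.026/0.046) × 11.3 = 6.3870
  x=6: (0.010/0.046) × 11.9 = 2.5870
Sum = 4.1000 + 6.3870 + 2.5870 = 13.0739

13.07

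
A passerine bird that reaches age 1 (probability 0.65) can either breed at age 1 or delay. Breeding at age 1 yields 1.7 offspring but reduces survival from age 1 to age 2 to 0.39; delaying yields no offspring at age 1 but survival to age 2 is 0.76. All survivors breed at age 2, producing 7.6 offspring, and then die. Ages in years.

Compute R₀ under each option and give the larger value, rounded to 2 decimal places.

3.75

breed at age 1: R₀ = 0.65 × (1.7 + 0.39 × 7.6) = 0.65 × 4.6640 = 3.0316
delay to age 2: R₀ = 0.65 × (0.76 × 7.6) = 0.65 × 5.7760 = 3.7544
Higher: delay to age 2 (3.7544).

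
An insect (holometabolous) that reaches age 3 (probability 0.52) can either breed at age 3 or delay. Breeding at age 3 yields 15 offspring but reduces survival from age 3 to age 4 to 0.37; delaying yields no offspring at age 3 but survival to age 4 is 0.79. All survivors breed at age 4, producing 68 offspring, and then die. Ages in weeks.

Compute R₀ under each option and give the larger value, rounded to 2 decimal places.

27.93

breed at age 3: R₀ = 0.52 × (15 + 0.37 × 68) = 0.52 × 40.1600 = 20.8832
delay to age 4: R₀ = 0.52 × (0.79 × 68) = 0.52 × 53.7200 = 27.9344
Higher: delay to age 4 (27.9344).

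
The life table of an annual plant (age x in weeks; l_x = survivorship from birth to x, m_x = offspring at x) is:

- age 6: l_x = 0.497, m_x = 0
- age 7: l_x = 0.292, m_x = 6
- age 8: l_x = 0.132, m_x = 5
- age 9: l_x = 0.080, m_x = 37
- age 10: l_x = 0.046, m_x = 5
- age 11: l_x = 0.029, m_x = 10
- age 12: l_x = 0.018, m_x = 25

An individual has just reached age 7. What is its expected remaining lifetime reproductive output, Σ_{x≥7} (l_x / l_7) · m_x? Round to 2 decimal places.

l_7 = 0.292. Conditional survival from age 7 to x is l_x / l_7.
  x=7: (0.292/0.292) × 6 = 6.0000
  x=8: (0.132/0.292) × 5 = 2.2603
  x=9: (0.080/0.292) × 37 = 10.1370
  x=10: (0.046/0.292) × 5 = 0.7877
  x=11: (0.029/0.292) × 10 = 0.9932
  x=12: (0.018/0.292) × 25 = 1.5411
Sum = 6.0000 + 2.2603 + 10.1370 + 0.7877 + 0.9932 + 1.5411 = 21.7192

21.72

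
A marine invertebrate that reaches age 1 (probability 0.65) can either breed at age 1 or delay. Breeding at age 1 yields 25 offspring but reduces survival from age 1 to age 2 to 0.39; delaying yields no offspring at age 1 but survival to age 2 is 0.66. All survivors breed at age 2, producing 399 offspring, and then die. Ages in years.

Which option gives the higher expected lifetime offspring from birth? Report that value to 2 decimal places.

breed at age 1: R₀ = 0.65 × (25 + 0.39 × 399) = 0.65 × 180.6100 = 117.3965
delay to age 2: R₀ = 0.65 × (0.66 × 399) = 0.65 × 263.3400 = 171.1710
Higher: delay to age 2 (171.1710).

171.17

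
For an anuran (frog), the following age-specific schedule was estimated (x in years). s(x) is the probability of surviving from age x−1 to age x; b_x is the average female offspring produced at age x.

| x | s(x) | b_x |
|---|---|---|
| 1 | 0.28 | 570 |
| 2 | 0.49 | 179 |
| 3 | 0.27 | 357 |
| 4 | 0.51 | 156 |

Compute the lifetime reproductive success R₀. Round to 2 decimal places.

Survivorship from birth: l_x = s_1·s_2·…·s_x.
  l_1 = 0.28000
  l_2 = 0.13720
  l_3 = 0.03704
  l_4 = 0.01889
R₀ = Σ l_x b_x:
  age 1: 0.28000 × 570 = 159.6000
  age 2: 0.13720 × 179 = 24.5588
  age 3: 0.03704 × 357 = 13.2233
  age 4: 0.01889 × 156 = 2.9468
R₀ = 159.6000 + 24.5588 + 13.2233 + 2.9468 = 200.3289

200.33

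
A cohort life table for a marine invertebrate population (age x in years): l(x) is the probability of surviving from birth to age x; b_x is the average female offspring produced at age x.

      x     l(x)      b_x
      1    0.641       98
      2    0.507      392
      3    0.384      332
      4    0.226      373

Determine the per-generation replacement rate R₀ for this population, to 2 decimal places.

R₀ = Σ l(x) b_x:
  age 1: 0.641 × 98 = 62.8180
  age 2: 0.507 × 392 = 198.7440
  age 3: 0.384 × 332 = 127.4880
  age 4: 0.226 × 373 = 84.2980
R₀ = 62.8180 + 198.7440 + 127.4880 + 84.2980 = 473.3480

473.35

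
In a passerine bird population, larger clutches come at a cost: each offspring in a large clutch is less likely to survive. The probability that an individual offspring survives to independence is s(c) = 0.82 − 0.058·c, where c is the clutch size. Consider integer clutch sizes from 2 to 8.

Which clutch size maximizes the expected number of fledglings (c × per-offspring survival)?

Expected fledglings = c × s(c):
  c=2: 2 × 0.704 = 1.408
  c=3: 3 × 0.646 = 1.938
  c=4: 4 × 0.588 = 2.352
  c=5: 5 × 0.530 = 2.650
  c=6: 6 × 0.472 = 2.832
  c=7: 7 × 0.414 = 2.898
  c=8: 8 × 0.356 = 2.848
Maximum at c = 7 (2.898 fledglings).

7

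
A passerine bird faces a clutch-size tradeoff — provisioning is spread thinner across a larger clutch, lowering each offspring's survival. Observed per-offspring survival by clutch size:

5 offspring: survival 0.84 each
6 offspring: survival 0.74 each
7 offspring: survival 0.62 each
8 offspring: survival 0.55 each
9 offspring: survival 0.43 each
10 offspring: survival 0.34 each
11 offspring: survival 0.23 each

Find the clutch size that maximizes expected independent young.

Expected independent young = c × s(c):
  c=5: 5 × 0.84 = 4.200
  c=6: 6 × 0.74 = 4.440
  c=7: 7 × 0.62 = 4.340
  c=8: 8 × 0.55 = 4.400
  c=9: 9 × 0.43 = 3.870
  c=10: 10 × 0.34 = 3.400
  c=11: 11 × 0.23 = 2.530
Maximum at c = 6 (4.440 independent young).

6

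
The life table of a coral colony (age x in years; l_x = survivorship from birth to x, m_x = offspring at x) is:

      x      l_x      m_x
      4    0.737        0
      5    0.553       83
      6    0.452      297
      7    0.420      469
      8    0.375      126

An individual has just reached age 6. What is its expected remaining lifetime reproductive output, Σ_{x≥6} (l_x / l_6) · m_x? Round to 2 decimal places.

837.33

l_6 = 0.452. Conditional survival from age 6 to x is l_x / l_6.
  x=6: (0.452/0.452) × 297 = 297.0000
  x=7: (0.420/0.452) × 469 = 435.7965
  x=8: (0.375/0.452) × 126 = 104.5354
Sum = 297.0000 + 435.7965 + 104.5354 = 837.3319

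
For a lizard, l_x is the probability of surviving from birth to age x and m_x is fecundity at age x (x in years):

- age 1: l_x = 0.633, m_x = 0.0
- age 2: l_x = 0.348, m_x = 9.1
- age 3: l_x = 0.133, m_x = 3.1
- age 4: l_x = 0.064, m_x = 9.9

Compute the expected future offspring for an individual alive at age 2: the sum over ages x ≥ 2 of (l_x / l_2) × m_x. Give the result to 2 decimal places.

12.11

l_2 = 0.348. Conditional survival from age 2 to x is l_x / l_2.
  x=2: (0.348/0.348) × 9.1 = 9.1000
  x=3: (0.133/0.348) × 3.1 = 1.1848
  x=4: (0.064/0.348) × 9.9 = 1.8207
Sum = 9.1000 + 1.1848 + 1.8207 = 12.1055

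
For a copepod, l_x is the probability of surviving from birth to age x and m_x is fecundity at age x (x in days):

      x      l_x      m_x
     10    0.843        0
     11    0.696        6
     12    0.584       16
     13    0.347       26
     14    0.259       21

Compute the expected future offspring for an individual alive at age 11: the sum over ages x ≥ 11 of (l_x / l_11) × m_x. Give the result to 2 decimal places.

l_11 = 0.696. Conditional survival from age 11 to x is l_x / l_11.
  x=11: (0.696/0.696) × 6 = 6.0000
  x=12: (0.584/0.696) × 16 = 13.4253
  x=13: (0.347/0.696) × 26 = 12.9626
  x=14: (0.259/0.696) × 21 = 7.8147
Sum = 6.0000 + 13.4253 + 12.9626 + 7.8147 = 40.2026

40.20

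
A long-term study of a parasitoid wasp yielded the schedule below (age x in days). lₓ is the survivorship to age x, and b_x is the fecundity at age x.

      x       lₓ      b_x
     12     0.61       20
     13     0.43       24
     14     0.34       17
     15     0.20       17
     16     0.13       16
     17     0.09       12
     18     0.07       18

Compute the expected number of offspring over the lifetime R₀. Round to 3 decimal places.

36.120

R₀ = Σ lₓ b_x:
  age 12: 0.61 × 20 = 12.2000
  age 13: 0.43 × 24 = 10.3200
  age 14: 0.34 × 17 = 5.7800
  age 15: 0.20 × 17 = 3.4000
  age 16: 0.13 × 16 = 2.0800
  age 17: 0.09 × 12 = 1.0800
  age 18: 0.07 × 18 = 1.2600
R₀ = 12.2000 + 10.3200 + 5.7800 + 3.4000 + 2.0800 + 1.0800 + 1.2600 = 36.1200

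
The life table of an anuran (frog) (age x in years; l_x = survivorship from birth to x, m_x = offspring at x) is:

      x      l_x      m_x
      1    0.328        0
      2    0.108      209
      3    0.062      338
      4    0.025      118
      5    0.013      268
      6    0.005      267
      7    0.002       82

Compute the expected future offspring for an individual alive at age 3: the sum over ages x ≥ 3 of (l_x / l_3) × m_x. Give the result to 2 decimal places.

l_3 = 0.062. Conditional survival from age 3 to x is l_x / l_3.
  x=3: (0.062/0.062) × 338 = 338.0000
  x=4: (0.025/0.062) × 118 = 47.5806
  x=5: (0.013/0.062) × 268 = 56.1935
  x=6: (0.005/0.062) × 267 = 21.5323
  x=7: (0.002/0.062) × 82 = 2.6452
Sum = 338.0000 + 47.5806 + 56.1935 + 21.5323 + 2.6452 = 465.9516

465.95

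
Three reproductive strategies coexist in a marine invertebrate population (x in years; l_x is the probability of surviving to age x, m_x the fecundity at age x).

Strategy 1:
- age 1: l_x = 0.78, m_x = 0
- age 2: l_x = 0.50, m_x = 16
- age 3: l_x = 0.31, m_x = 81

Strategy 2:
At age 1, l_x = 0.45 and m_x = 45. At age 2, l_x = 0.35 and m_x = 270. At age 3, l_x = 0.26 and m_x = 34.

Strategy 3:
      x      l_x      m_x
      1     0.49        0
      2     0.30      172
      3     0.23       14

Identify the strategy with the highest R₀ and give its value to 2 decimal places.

123.59

Strategy 1: R₀ = 0.78×0 + 0.50×16 + 0.31×81 = 33.1100
Strategy 2: R₀ = 0.45×45 + 0.35×270 + 0.26×34 = 123.5900
Strategy 3: R₀ = 0.49×0 + 0.30×172 + 0.23×14 = 54.8200
Highest R₀: strategy 2 with 123.5900.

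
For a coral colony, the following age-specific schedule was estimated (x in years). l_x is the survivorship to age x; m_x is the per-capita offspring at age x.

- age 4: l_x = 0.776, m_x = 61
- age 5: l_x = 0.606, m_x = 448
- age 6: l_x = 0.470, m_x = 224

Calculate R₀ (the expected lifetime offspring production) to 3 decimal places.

424.104

R₀ = Σ l_x m_x:
  age 4: 0.776 × 61 = 47.3360
  age 5: 0.606 × 448 = 271.4880
  age 6: 0.470 × 224 = 105.2800
R₀ = 47.3360 + 271.4880 + 105.2800 = 424.1040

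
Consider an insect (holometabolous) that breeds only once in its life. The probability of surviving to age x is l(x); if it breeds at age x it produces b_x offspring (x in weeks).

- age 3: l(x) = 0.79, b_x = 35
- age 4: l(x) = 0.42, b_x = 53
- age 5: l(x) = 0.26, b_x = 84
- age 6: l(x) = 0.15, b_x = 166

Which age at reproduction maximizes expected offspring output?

Expected offspring if breeding at age x = l(x) × b_x:
  age 3: 0.79 × 35 = 27.650
  age 4: 0.42 × 53 = 22.260
  age 5: 0.26 × 84 = 21.840
  age 6: 0.15 × 166 = 24.900
Maximum at age 3 (27.650).

3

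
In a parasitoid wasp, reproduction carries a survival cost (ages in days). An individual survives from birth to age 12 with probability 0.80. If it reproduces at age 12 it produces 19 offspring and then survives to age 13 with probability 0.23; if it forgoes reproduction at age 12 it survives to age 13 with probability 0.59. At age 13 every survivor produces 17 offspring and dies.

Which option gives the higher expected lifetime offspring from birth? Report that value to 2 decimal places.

breed at age 12: R₀ = 0.80 × (19 + 0.23 × 17) = 0.80 × 22.9100 = 18.3280
delay to age 13: R₀ = 0.80 × (0.59 × 17) = 0.80 × 10.0300 = 8.0240
Higher: breed at age 12 (18.3280).

18.33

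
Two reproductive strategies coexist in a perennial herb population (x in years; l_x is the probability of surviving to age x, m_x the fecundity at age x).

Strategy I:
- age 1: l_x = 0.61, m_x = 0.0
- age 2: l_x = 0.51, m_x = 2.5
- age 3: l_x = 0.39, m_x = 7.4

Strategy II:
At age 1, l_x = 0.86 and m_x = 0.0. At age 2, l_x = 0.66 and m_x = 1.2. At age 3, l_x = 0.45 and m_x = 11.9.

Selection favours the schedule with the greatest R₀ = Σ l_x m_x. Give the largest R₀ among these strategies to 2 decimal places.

6.15

Strategy I: R₀ = 0.61×0.0 + 0.51×2.5 + 0.39×7.4 = 4.1610
Strategy II: R₀ = 0.86×0.0 + 0.66×1.2 + 0.45×11.9 = 6.1470
Highest R₀: strategy II with 6.1470.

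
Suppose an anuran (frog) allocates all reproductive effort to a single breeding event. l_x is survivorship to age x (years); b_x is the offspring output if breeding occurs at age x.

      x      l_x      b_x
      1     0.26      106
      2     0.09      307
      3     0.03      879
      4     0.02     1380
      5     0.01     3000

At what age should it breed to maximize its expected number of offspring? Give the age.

Expected offspring if breeding at age x = l_x × b_x:
  age 1: 0.26 × 106 = 27.560
  age 2: 0.09 × 307 = 27.630
  age 3: 0.03 × 879 = 26.370
  age 4: 0.02 × 1380 = 27.600
  age 5: 0.01 × 3000 = 30.000
Maximum at age 5 (30.000).

5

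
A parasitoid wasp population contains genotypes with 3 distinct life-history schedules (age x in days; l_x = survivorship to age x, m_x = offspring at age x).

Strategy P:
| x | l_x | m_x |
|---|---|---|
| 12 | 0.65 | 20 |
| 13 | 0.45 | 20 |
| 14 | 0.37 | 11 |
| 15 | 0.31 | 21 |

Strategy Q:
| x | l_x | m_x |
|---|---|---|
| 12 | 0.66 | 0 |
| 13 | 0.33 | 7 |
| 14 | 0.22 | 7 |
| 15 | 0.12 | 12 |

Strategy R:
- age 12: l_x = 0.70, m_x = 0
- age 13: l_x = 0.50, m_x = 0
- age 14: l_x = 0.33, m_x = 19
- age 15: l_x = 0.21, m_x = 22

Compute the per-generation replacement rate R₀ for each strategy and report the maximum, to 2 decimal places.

Strategy P: R₀ = 0.65×20 + 0.45×20 + 0.37×11 + 0.31×21 = 32.5800
Strategy Q: R₀ = 0.66×0 + 0.33×7 + 0.22×7 + 0.12×12 = 5.2900
Strategy R: R₀ = 0.70×0 + 0.50×0 + 0.33×19 + 0.21×22 = 10.8900
Highest R₀: strategy P with 32.5800.

32.58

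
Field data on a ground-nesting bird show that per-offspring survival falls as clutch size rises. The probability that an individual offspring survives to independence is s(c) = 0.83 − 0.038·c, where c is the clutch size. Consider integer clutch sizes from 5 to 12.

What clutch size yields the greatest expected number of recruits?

11

Expected recruits = c × s(c):
  c=5: 5 × 0.640 = 3.200
  c=6: 6 × 0.602 = 3.612
  c=7: 7 × 0.564 = 3.948
  c=8: 8 × 0.526 = 4.208
  c=9: 9 × 0.488 = 4.392
  c=10: 10 × 0.450 = 4.500
  c=11: 11 × 0.412 = 4.532
  c=12: 12 × 0.374 = 4.488
Maximum at c = 11 (4.532 recruits).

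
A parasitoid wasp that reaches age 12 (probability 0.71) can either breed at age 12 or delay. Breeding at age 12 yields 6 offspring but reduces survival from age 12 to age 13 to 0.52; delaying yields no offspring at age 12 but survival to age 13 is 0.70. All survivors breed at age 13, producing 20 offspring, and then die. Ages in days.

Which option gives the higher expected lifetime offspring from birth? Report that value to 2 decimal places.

11.64

breed at age 12: R₀ = 0.71 × (6 + 0.52 × 20) = 0.71 × 16.4000 = 11.6440
delay to age 13: R₀ = 0.71 × (0.70 × 20) = 0.71 × 14.0000 = 9.9400
Higher: breed at age 12 (11.6440).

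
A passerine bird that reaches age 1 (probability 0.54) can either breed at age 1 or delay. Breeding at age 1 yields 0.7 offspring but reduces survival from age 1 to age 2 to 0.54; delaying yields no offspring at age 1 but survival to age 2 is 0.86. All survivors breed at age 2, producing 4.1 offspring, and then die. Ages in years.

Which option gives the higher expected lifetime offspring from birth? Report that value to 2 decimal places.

breed at age 1: R₀ = 0.54 × (0.7 + 0.54 × 4.1) = 0.54 × 2.9140 = 1.5736
delay to age 2: R₀ = 0.54 × (0.86 × 4.1) = 0.54 × 3.5260 = 1.9040
Higher: delay to age 2 (1.9040).

1.90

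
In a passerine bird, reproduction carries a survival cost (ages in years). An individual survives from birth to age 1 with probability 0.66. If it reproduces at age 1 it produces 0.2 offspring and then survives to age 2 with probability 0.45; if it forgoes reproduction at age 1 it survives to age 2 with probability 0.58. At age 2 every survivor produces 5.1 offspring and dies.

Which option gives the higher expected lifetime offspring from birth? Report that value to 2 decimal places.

1.95

breed at age 1: R₀ = 0.66 × (0.2 + 0.45 × 5.1) = 0.66 × 2.4950 = 1.6467
delay to age 2: R₀ = 0.66 × (0.58 × 5.1) = 0.66 × 2.9580 = 1.9523
Higher: delay to age 2 (1.9523).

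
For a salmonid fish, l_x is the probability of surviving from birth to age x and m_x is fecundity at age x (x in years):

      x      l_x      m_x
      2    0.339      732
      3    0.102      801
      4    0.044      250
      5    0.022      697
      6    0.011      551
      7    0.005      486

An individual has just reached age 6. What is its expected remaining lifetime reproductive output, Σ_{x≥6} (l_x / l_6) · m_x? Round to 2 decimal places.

771.91

l_6 = 0.011. Conditional survival from age 6 to x is l_x / l_6.
  x=6: (0.011/0.011) × 551 = 551.0000
  x=7: (0.005/0.011) × 486 = 220.9091
Sum = 551.0000 + 220.9091 = 771.9091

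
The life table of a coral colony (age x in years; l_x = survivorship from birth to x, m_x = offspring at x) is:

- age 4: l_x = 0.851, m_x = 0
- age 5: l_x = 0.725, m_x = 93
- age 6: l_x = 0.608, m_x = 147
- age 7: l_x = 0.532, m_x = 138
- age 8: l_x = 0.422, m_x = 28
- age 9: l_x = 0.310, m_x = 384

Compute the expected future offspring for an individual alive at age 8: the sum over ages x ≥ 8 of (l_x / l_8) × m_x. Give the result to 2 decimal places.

l_8 = 0.422. Conditional survival from age 8 to x is l_x / l_8.
  x=8: (0.422/0.422) × 28 = 28.0000
  x=9: (0.310/0.422) × 384 = 282.0853
Sum = 28.0000 + 282.0853 = 310.0853

310.09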